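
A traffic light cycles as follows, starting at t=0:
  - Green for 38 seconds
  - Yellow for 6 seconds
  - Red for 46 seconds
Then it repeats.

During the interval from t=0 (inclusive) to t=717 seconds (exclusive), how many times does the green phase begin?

Cycle = 38+6+46 = 90s
green phase starts at t = k*90 + 0 for k=0,1,2,...
Need k*90+0 < 717 → k < 7.967
k ∈ {0, ..., 7} → 8 starts

Answer: 8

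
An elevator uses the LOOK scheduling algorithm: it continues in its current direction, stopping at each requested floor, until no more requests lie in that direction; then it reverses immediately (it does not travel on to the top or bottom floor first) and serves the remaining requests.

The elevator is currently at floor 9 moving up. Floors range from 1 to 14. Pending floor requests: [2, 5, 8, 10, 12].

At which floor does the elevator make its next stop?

Answer: 10

Derivation:
Current floor: 9, direction: up
Requests above: [10, 12]
Requests below: [2, 5, 8]
Moving up and requests lie above → nearest above is min([10, 12]) = 10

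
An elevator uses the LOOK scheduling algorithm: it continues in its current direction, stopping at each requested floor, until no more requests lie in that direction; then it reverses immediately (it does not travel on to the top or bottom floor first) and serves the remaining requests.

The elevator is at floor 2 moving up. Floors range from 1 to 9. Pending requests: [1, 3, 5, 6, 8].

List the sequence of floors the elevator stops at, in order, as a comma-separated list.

Current: 2, moving UP
Serve above first (ascending): [3, 5, 6, 8]
Then reverse, serve below (descending): [1]

Answer: 3, 5, 6, 8, 1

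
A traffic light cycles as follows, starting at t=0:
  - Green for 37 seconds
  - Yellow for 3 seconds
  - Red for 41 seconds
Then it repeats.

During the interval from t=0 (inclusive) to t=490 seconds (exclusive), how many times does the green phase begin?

Cycle = 37+3+41 = 81s
green phase starts at t = k*81 + 0 for k=0,1,2,...
Need k*81+0 < 490 → k < 6.049
k ∈ {0, ..., 6} → 7 starts

Answer: 7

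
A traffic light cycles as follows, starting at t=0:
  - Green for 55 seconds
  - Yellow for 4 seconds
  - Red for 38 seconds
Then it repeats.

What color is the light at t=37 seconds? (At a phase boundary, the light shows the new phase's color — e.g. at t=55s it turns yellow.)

Answer: green

Derivation:
Cycle length = 55 + 4 + 38 = 97s
t = 37, phase_t = 37 mod 97 = 37
37 < 55 (green end) → GREEN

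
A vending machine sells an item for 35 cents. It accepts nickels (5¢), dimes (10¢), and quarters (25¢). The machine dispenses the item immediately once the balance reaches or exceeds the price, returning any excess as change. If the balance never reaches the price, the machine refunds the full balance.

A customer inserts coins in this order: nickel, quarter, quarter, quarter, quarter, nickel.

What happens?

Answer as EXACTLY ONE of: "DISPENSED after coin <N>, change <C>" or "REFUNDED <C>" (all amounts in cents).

Answer: DISPENSED after coin 3, change 20

Derivation:
Price: 35¢
Coin 1 (nickel, 5¢): balance = 5¢
Coin 2 (quarter, 25¢): balance = 30¢
Coin 3 (quarter, 25¢): balance = 55¢
  → balance >= price → DISPENSE, change = 55 - 35 = 20¢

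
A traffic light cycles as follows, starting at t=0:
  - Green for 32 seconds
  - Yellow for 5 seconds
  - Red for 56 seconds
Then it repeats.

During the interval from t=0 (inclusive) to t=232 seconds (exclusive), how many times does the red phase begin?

Answer: 3

Derivation:
Cycle = 32+5+56 = 93s
red phase starts at t = k*93 + 37 for k=0,1,2,...
Need k*93+37 < 232 → k < 2.097
k ∈ {0, ..., 2} → 3 starts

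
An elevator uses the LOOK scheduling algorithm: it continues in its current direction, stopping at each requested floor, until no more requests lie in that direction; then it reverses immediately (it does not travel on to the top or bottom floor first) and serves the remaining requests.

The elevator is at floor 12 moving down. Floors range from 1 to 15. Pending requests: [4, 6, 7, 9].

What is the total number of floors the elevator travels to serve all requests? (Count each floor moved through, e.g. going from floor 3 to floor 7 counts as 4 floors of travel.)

Answer: 8

Derivation:
Start at floor 12 moving down, LOOK stop order: [9, 7, 6, 4]
  12 → 9: |9-12| = 3, total = 3
  9 → 7: |7-9| = 2, total = 5
  7 → 6: |6-7| = 1, total = 6
  6 → 4: |4-6| = 2, total = 8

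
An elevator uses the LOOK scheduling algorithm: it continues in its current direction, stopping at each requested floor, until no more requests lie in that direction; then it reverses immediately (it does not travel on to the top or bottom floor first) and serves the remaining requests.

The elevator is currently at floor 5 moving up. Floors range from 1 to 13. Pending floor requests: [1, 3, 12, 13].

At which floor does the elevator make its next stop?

Current floor: 5, direction: up
Requests above: [12, 13]
Requests below: [1, 3]
Moving up and requests lie above → nearest above is min([12, 13]) = 12

Answer: 12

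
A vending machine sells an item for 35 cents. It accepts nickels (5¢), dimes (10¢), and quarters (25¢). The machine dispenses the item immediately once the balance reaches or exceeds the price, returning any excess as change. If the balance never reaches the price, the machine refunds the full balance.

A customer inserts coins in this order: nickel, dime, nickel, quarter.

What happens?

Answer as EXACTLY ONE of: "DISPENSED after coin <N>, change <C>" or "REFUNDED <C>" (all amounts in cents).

Price: 35¢
Coin 1 (nickel, 5¢): balance = 5¢
Coin 2 (dime, 10¢): balance = 15¢
Coin 3 (nickel, 5¢): balance = 20¢
Coin 4 (quarter, 25¢): balance = 45¢
  → balance >= price → DISPENSE, change = 45 - 35 = 10¢

Answer: DISPENSED after coin 4, change 10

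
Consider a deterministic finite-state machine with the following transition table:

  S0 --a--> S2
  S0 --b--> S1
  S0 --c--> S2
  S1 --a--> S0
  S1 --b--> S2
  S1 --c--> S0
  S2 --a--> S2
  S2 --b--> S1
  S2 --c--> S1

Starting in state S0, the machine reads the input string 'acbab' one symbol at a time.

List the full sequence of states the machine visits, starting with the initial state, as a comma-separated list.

Start: S0
  read 'a': S0 --a--> S2
  read 'c': S2 --c--> S1
  read 'b': S1 --b--> S2
  read 'a': S2 --a--> S2
  read 'b': S2 --b--> S1

Answer: S0, S2, S1, S2, S2, S1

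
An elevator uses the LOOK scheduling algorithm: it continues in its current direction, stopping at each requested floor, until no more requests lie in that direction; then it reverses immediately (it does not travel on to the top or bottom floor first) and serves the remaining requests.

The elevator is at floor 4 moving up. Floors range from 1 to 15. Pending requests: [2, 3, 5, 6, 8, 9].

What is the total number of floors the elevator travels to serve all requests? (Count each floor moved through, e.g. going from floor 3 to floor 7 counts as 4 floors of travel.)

Answer: 12

Derivation:
Start at floor 4 moving up, LOOK stop order: [5, 6, 8, 9, 3, 2]
  4 → 5: |5-4| = 1, total = 1
  5 → 6: |6-5| = 1, total = 2
  6 → 8: |8-6| = 2, total = 4
  8 → 9: |9-8| = 1, total = 5
  9 → 3: |3-9| = 6, total = 11
  3 → 2: |2-3| = 1, total = 12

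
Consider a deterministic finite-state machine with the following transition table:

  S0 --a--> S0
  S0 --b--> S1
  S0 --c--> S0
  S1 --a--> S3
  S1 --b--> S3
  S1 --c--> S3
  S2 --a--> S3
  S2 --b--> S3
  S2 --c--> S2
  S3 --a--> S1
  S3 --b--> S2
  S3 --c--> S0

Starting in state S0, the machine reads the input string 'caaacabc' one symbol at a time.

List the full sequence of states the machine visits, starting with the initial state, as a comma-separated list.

Answer: S0, S0, S0, S0, S0, S0, S0, S1, S3

Derivation:
Start: S0
  read 'c': S0 --c--> S0
  read 'a': S0 --a--> S0
  read 'a': S0 --a--> S0
  read 'a': S0 --a--> S0
  read 'c': S0 --c--> S0
  read 'a': S0 --a--> S0
  read 'b': S0 --b--> S1
  read 'c': S1 --c--> S3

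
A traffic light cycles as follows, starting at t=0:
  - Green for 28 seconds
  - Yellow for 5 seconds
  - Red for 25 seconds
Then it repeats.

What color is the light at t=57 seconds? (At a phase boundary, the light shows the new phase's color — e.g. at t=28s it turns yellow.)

Answer: red

Derivation:
Cycle length = 28 + 5 + 25 = 58s
t = 57, phase_t = 57 mod 58 = 57
57 >= 33 → RED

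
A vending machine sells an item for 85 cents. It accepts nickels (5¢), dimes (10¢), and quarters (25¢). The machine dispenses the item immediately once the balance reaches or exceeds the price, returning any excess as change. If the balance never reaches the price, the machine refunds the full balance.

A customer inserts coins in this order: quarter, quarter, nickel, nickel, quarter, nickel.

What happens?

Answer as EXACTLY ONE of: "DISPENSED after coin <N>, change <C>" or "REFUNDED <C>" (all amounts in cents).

Answer: DISPENSED after coin 5, change 0

Derivation:
Price: 85¢
Coin 1 (quarter, 25¢): balance = 25¢
Coin 2 (quarter, 25¢): balance = 50¢
Coin 3 (nickel, 5¢): balance = 55¢
Coin 4 (nickel, 5¢): balance = 60¢
Coin 5 (quarter, 25¢): balance = 85¢
  → balance >= price → DISPENSE, change = 85 - 85 = 0¢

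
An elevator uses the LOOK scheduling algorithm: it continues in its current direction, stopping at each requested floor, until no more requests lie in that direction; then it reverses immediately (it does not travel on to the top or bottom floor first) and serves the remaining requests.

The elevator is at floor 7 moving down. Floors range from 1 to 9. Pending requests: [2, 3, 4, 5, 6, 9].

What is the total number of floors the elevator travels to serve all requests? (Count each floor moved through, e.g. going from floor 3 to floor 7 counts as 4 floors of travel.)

Answer: 12

Derivation:
Start at floor 7 moving down, LOOK stop order: [6, 5, 4, 3, 2, 9]
  7 → 6: |6-7| = 1, total = 1
  6 → 5: |5-6| = 1, total = 2
  5 → 4: |4-5| = 1, total = 3
  4 → 3: |3-4| = 1, total = 4
  3 → 2: |2-3| = 1, total = 5
  2 → 9: |9-2| = 7, total = 12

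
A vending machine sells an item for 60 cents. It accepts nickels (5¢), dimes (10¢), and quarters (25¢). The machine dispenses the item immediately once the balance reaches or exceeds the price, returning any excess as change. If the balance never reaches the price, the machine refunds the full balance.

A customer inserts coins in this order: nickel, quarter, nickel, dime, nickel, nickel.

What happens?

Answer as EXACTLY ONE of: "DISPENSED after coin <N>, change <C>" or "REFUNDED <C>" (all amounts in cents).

Price: 60¢
Coin 1 (nickel, 5¢): balance = 5¢
Coin 2 (quarter, 25¢): balance = 30¢
Coin 3 (nickel, 5¢): balance = 35¢
Coin 4 (dime, 10¢): balance = 45¢
Coin 5 (nickel, 5¢): balance = 50¢
Coin 6 (nickel, 5¢): balance = 55¢
All coins inserted, balance 55¢ < price 60¢ → REFUND 55¢

Answer: REFUNDED 55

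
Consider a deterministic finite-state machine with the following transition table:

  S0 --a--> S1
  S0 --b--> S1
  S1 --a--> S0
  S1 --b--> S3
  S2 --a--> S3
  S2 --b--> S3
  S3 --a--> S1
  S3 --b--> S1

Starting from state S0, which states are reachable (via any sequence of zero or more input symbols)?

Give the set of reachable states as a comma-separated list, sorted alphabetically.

BFS from S0:
  visit S0: S0--a-->S1 (new), S0--b-->S1 (seen)
  visit S1: S1--a-->S0 (seen), S1--b-->S3 (new)
  visit S3: S3--a-->S1 (seen), S3--b-->S1 (seen)

Answer: S0, S1, S3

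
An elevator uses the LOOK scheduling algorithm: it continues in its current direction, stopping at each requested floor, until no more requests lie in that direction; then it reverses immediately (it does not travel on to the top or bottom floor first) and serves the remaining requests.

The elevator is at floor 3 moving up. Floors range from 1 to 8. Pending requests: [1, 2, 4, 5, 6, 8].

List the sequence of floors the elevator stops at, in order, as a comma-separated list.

Answer: 4, 5, 6, 8, 2, 1

Derivation:
Current: 3, moving UP
Serve above first (ascending): [4, 5, 6, 8]
Then reverse, serve below (descending): [2, 1]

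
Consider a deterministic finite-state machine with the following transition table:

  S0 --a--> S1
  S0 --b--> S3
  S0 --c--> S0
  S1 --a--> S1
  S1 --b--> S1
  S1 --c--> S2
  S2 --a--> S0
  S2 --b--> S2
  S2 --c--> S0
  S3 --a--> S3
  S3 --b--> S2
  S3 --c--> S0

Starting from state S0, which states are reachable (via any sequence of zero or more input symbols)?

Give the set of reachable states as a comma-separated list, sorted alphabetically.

Answer: S0, S1, S2, S3

Derivation:
BFS from S0:
  visit S0: S0--a-->S1 (new), S0--b-->S3 (new), S0--c-->S0 (seen)
  visit S1: S1--a-->S1 (seen), S1--b-->S1 (seen), S1--c-->S2 (new)
  visit S3: S3--a-->S3 (seen), S3--b-->S2 (seen), S3--c-->S0 (seen)
  visit S2: S2--a-->S0 (seen), S2--b-->S2 (seen), S2--c-->S0 (seen)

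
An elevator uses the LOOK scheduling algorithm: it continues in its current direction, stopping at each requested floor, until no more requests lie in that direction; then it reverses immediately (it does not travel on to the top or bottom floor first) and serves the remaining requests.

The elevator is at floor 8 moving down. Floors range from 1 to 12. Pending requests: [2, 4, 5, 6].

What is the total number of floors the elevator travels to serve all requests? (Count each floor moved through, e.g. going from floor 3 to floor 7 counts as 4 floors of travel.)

Start at floor 8 moving down, LOOK stop order: [6, 5, 4, 2]
  8 → 6: |6-8| = 2, total = 2
  6 → 5: |5-6| = 1, total = 3
  5 → 4: |4-5| = 1, total = 4
  4 → 2: |2-4| = 2, total = 6

Answer: 6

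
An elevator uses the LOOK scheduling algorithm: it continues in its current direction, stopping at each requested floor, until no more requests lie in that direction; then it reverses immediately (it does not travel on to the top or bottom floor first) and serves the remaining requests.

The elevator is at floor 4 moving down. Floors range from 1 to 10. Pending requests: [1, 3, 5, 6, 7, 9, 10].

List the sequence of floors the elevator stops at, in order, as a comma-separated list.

Current: 4, moving DOWN
Serve below first (descending): [3, 1]
Then reverse, serve above (ascending): [5, 6, 7, 9, 10]

Answer: 3, 1, 5, 6, 7, 9, 10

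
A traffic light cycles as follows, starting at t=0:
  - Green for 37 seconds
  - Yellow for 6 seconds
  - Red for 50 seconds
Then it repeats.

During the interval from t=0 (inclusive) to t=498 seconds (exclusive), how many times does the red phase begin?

Cycle = 37+6+50 = 93s
red phase starts at t = k*93 + 43 for k=0,1,2,...
Need k*93+43 < 498 → k < 4.892
k ∈ {0, ..., 4} → 5 starts

Answer: 5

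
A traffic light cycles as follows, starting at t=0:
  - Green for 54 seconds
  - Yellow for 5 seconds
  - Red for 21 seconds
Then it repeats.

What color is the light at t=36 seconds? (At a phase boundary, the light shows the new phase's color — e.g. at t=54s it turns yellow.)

Answer: green

Derivation:
Cycle length = 54 + 5 + 21 = 80s
t = 36, phase_t = 36 mod 80 = 36
36 < 54 (green end) → GREEN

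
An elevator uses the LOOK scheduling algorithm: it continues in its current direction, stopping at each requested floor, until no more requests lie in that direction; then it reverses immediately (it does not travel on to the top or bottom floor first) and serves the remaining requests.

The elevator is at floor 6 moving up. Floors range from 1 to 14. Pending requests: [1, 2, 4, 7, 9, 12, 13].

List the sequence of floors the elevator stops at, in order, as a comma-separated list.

Answer: 7, 9, 12, 13, 4, 2, 1

Derivation:
Current: 6, moving UP
Serve above first (ascending): [7, 9, 12, 13]
Then reverse, serve below (descending): [4, 2, 1]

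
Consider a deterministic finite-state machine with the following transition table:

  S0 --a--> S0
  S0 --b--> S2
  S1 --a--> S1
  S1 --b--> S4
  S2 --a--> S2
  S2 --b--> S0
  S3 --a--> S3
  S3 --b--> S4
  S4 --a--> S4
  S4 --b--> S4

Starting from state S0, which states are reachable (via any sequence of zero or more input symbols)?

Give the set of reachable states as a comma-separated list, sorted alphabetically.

BFS from S0:
  visit S0: S0--a-->S0 (seen), S0--b-->S2 (new)
  visit S2: S2--a-->S2 (seen), S2--b-->S0 (seen)

Answer: S0, S2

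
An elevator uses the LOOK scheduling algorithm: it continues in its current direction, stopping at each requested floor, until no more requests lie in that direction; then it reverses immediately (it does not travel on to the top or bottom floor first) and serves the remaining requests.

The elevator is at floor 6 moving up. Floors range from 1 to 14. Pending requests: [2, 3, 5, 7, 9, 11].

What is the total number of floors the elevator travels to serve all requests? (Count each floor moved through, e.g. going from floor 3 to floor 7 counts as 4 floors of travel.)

Start at floor 6 moving up, LOOK stop order: [7, 9, 11, 5, 3, 2]
  6 → 7: |7-6| = 1, total = 1
  7 → 9: |9-7| = 2, total = 3
  9 → 11: |11-9| = 2, total = 5
  11 → 5: |5-11| = 6, total = 11
  5 → 3: |3-5| = 2, total = 13
  3 → 2: |2-3| = 1, total = 14

Answer: 14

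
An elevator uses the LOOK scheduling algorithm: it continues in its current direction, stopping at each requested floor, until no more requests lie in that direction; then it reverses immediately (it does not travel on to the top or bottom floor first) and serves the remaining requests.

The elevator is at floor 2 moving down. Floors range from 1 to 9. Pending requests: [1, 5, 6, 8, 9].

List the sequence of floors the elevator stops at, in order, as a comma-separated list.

Current: 2, moving DOWN
Serve below first (descending): [1]
Then reverse, serve above (ascending): [5, 6, 8, 9]

Answer: 1, 5, 6, 8, 9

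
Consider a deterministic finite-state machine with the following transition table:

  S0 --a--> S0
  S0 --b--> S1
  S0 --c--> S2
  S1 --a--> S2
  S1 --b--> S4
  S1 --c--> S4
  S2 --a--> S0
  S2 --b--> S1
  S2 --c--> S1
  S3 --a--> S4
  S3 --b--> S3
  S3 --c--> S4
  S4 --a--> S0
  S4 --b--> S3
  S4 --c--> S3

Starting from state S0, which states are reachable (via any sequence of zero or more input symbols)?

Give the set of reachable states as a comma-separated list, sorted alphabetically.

BFS from S0:
  visit S0: S0--a-->S0 (seen), S0--b-->S1 (new), S0--c-->S2 (new)
  visit S1: S1--a-->S2 (seen), S1--b-->S4 (new), S1--c-->S4 (seen)
  visit S2: S2--a-->S0 (seen), S2--b-->S1 (seen), S2--c-->S1 (seen)
  visit S4: S4--a-->S0 (seen), S4--b-->S3 (new), S4--c-->S3 (seen)
  visit S3: S3--a-->S4 (seen), S3--b-->S3 (seen), S3--c-->S4 (seen)

Answer: S0, S1, S2, S3, S4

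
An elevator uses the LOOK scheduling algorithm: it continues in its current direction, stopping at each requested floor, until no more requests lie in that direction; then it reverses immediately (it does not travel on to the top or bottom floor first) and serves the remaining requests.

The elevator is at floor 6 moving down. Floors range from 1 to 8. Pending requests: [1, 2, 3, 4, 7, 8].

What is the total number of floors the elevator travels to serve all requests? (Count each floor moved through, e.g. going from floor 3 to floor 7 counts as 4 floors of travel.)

Answer: 12

Derivation:
Start at floor 6 moving down, LOOK stop order: [4, 3, 2, 1, 7, 8]
  6 → 4: |4-6| = 2, total = 2
  4 → 3: |3-4| = 1, total = 3
  3 → 2: |2-3| = 1, total = 4
  2 → 1: |1-2| = 1, total = 5
  1 → 7: |7-1| = 6, total = 11
  7 → 8: |8-7| = 1, total = 12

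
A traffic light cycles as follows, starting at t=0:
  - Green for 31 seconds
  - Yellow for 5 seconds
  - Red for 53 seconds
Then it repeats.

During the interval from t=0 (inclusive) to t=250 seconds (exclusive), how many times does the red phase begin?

Answer: 3

Derivation:
Cycle = 31+5+53 = 89s
red phase starts at t = k*89 + 36 for k=0,1,2,...
Need k*89+36 < 250 → k < 2.404
k ∈ {0, ..., 2} → 3 starts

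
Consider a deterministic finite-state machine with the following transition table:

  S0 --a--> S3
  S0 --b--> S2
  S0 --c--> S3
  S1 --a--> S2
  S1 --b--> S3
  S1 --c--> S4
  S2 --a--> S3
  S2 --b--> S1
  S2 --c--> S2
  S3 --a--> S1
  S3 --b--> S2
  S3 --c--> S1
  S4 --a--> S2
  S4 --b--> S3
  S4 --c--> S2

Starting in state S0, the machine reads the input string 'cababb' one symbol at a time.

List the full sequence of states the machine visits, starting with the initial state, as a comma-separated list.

Start: S0
  read 'c': S0 --c--> S3
  read 'a': S3 --a--> S1
  read 'b': S1 --b--> S3
  read 'a': S3 --a--> S1
  read 'b': S1 --b--> S3
  read 'b': S3 --b--> S2

Answer: S0, S3, S1, S3, S1, S3, S2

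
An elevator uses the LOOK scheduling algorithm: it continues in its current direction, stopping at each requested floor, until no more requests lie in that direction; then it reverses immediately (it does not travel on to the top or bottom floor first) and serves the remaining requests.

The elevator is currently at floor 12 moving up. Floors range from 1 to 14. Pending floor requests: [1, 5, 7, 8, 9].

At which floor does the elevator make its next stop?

Answer: 9

Derivation:
Current floor: 12, direction: up
Requests above: []
Requests below: [1, 5, 7, 8, 9]
Moving up but no requests above → reverse; nearest below is max([1, 5, 7, 8, 9]) = 9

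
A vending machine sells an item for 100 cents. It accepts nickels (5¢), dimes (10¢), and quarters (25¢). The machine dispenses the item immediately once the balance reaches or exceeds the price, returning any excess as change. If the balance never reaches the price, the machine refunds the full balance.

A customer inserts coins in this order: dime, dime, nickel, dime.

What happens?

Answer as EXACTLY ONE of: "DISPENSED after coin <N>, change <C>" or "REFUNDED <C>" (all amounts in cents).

Price: 100¢
Coin 1 (dime, 10¢): balance = 10¢
Coin 2 (dime, 10¢): balance = 20¢
Coin 3 (nickel, 5¢): balance = 25¢
Coin 4 (dime, 10¢): balance = 35¢
All coins inserted, balance 35¢ < price 100¢ → REFUND 35¢

Answer: REFUNDED 35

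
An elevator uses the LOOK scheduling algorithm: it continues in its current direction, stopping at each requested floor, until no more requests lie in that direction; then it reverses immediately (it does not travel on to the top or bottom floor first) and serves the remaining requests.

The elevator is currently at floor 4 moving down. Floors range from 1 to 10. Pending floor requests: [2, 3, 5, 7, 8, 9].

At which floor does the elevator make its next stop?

Current floor: 4, direction: down
Requests above: [5, 7, 8, 9]
Requests below: [2, 3]
Moving down and requests lie below → nearest below is max([2, 3]) = 3

Answer: 3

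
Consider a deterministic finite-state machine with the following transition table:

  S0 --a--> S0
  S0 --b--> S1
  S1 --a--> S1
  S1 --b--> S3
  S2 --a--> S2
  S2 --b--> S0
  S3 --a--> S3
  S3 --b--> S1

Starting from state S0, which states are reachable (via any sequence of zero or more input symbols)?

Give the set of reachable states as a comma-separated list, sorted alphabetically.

Answer: S0, S1, S3

Derivation:
BFS from S0:
  visit S0: S0--a-->S0 (seen), S0--b-->S1 (new)
  visit S1: S1--a-->S1 (seen), S1--b-->S3 (new)
  visit S3: S3--a-->S3 (seen), S3--b-->S1 (seen)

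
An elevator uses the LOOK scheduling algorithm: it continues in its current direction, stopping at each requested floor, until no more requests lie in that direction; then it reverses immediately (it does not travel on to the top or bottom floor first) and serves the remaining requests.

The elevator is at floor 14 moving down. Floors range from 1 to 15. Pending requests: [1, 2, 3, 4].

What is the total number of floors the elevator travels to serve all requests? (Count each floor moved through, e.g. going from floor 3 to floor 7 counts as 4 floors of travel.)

Start at floor 14 moving down, LOOK stop order: [4, 3, 2, 1]
  14 → 4: |4-14| = 10, total = 10
  4 → 3: |3-4| = 1, total = 11
  3 → 2: |2-3| = 1, total = 12
  2 → 1: |1-2| = 1, total = 13

Answer: 13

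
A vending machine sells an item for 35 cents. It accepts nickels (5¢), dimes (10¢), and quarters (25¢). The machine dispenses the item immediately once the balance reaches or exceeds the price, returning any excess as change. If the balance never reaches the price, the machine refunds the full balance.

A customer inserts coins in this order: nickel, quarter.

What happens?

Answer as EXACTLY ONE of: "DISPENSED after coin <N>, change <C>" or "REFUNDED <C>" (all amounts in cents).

Answer: REFUNDED 30

Derivation:
Price: 35¢
Coin 1 (nickel, 5¢): balance = 5¢
Coin 2 (quarter, 25¢): balance = 30¢
All coins inserted, balance 30¢ < price 35¢ → REFUND 30¢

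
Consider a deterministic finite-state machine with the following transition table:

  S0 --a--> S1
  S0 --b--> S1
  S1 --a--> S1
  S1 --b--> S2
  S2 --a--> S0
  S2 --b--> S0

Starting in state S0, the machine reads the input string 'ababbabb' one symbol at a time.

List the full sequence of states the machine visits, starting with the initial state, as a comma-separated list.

Start: S0
  read 'a': S0 --a--> S1
  read 'b': S1 --b--> S2
  read 'a': S2 --a--> S0
  read 'b': S0 --b--> S1
  read 'b': S1 --b--> S2
  read 'a': S2 --a--> S0
  read 'b': S0 --b--> S1
  read 'b': S1 --b--> S2

Answer: S0, S1, S2, S0, S1, S2, S0, S1, S2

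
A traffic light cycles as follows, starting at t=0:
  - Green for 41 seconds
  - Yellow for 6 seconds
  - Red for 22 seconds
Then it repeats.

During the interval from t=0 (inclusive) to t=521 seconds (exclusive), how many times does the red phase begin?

Answer: 7

Derivation:
Cycle = 41+6+22 = 69s
red phase starts at t = k*69 + 47 for k=0,1,2,...
Need k*69+47 < 521 → k < 6.870
k ∈ {0, ..., 6} → 7 starts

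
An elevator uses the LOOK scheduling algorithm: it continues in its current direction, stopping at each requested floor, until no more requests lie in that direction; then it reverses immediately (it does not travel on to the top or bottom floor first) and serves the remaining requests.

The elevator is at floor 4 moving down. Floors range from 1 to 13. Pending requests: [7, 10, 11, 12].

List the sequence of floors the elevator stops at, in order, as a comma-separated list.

Current: 4, moving DOWN
Serve below first (descending): []
Then reverse, serve above (ascending): [7, 10, 11, 12]

Answer: 7, 10, 11, 12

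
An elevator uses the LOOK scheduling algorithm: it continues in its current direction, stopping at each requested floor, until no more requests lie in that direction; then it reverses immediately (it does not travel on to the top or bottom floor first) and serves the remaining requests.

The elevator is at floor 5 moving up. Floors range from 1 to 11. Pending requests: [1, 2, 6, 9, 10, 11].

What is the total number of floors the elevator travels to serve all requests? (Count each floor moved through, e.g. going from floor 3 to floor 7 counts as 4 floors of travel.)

Start at floor 5 moving up, LOOK stop order: [6, 9, 10, 11, 2, 1]
  5 → 6: |6-5| = 1, total = 1
  6 → 9: |9-6| = 3, total = 4
  9 → 10: |10-9| = 1, total = 5
  10 → 11: |11-10| = 1, total = 6
  11 → 2: |2-11| = 9, total = 15
  2 → 1: |1-2| = 1, total = 16

Answer: 16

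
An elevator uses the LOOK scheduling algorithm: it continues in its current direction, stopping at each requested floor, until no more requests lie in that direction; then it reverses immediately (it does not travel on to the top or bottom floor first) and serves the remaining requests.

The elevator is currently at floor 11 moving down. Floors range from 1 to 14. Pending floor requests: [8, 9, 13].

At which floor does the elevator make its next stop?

Answer: 9

Derivation:
Current floor: 11, direction: down
Requests above: [13]
Requests below: [8, 9]
Moving down and requests lie below → nearest below is max([8, 9]) = 9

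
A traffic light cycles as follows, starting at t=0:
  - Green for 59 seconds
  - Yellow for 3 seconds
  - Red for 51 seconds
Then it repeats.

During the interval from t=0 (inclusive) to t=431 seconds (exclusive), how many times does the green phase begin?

Answer: 4

Derivation:
Cycle = 59+3+51 = 113s
green phase starts at t = k*113 + 0 for k=0,1,2,...
Need k*113+0 < 431 → k < 3.814
k ∈ {0, ..., 3} → 4 starts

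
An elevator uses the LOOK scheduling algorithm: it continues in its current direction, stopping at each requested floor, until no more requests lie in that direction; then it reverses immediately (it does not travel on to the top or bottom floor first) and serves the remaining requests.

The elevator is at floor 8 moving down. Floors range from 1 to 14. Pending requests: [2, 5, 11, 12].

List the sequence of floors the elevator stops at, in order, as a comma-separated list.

Current: 8, moving DOWN
Serve below first (descending): [5, 2]
Then reverse, serve above (ascending): [11, 12]

Answer: 5, 2, 11, 12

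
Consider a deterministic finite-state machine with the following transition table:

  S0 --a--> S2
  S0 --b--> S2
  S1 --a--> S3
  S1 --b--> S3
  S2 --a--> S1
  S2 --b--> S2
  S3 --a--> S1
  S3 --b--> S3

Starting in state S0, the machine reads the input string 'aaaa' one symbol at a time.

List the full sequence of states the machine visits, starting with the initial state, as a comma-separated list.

Start: S0
  read 'a': S0 --a--> S2
  read 'a': S2 --a--> S1
  read 'a': S1 --a--> S3
  read 'a': S3 --a--> S1

Answer: S0, S2, S1, S3, S1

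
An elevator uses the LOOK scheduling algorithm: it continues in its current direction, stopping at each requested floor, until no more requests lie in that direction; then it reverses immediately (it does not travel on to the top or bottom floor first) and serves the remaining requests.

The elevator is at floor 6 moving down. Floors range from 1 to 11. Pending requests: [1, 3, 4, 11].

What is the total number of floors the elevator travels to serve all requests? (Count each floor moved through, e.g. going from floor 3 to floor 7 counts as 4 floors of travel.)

Start at floor 6 moving down, LOOK stop order: [4, 3, 1, 11]
  6 → 4: |4-6| = 2, total = 2
  4 → 3: |3-4| = 1, total = 3
  3 → 1: |1-3| = 2, total = 5
  1 → 11: |11-1| = 10, total = 15

Answer: 15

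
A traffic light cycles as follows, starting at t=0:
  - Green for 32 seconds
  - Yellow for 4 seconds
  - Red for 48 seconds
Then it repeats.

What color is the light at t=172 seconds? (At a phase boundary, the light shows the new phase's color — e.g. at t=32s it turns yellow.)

Cycle length = 32 + 4 + 48 = 84s
t = 172, phase_t = 172 mod 84 = 4
4 < 32 (green end) → GREEN

Answer: green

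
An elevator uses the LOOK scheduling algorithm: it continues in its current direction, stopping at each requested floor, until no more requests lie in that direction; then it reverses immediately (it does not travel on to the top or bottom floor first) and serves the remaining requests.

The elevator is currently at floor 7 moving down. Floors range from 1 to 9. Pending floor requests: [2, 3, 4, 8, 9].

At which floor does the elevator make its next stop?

Answer: 4

Derivation:
Current floor: 7, direction: down
Requests above: [8, 9]
Requests below: [2, 3, 4]
Moving down and requests lie below → nearest below is max([2, 3, 4]) = 4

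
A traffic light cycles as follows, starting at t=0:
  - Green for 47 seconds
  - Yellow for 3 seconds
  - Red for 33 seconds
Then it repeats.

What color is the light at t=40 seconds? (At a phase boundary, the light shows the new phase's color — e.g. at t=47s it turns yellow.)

Answer: green

Derivation:
Cycle length = 47 + 3 + 33 = 83s
t = 40, phase_t = 40 mod 83 = 40
40 < 47 (green end) → GREEN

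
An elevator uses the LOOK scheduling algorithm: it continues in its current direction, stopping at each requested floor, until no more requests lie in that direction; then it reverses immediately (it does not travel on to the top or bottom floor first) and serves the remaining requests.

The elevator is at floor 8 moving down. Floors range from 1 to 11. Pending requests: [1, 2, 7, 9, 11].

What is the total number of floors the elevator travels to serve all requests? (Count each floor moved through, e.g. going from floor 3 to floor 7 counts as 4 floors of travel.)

Start at floor 8 moving down, LOOK stop order: [7, 2, 1, 9, 11]
  8 → 7: |7-8| = 1, total = 1
  7 → 2: |2-7| = 5, total = 6
  2 → 1: |1-2| = 1, total = 7
  1 → 9: |9-1| = 8, total = 15
  9 → 11: |11-9| = 2, total = 17

Answer: 17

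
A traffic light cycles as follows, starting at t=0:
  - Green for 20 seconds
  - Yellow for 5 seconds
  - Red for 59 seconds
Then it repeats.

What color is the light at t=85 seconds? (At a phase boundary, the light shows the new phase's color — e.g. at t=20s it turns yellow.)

Answer: green

Derivation:
Cycle length = 20 + 5 + 59 = 84s
t = 85, phase_t = 85 mod 84 = 1
1 < 20 (green end) → GREEN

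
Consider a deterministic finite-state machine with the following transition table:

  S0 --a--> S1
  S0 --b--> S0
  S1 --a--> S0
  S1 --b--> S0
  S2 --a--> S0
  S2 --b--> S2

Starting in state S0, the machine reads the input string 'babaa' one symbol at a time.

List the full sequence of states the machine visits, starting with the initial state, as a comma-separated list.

Answer: S0, S0, S1, S0, S1, S0

Derivation:
Start: S0
  read 'b': S0 --b--> S0
  read 'a': S0 --a--> S1
  read 'b': S1 --b--> S0
  read 'a': S0 --a--> S1
  read 'a': S1 --a--> S0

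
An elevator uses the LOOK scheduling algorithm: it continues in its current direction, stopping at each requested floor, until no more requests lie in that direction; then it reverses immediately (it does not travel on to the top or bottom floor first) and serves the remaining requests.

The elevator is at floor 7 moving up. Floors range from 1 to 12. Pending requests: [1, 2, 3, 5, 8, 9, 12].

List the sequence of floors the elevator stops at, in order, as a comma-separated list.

Current: 7, moving UP
Serve above first (ascending): [8, 9, 12]
Then reverse, serve below (descending): [5, 3, 2, 1]

Answer: 8, 9, 12, 5, 3, 2, 1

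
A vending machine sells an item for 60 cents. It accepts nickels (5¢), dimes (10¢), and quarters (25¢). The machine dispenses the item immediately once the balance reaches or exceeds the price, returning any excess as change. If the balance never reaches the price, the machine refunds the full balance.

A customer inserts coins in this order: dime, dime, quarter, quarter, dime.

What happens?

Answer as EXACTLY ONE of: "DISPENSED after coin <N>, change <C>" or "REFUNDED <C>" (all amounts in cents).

Answer: DISPENSED after coin 4, change 10

Derivation:
Price: 60¢
Coin 1 (dime, 10¢): balance = 10¢
Coin 2 (dime, 10¢): balance = 20¢
Coin 3 (quarter, 25¢): balance = 45¢
Coin 4 (quarter, 25¢): balance = 70¢
  → balance >= price → DISPENSE, change = 70 - 60 = 10¢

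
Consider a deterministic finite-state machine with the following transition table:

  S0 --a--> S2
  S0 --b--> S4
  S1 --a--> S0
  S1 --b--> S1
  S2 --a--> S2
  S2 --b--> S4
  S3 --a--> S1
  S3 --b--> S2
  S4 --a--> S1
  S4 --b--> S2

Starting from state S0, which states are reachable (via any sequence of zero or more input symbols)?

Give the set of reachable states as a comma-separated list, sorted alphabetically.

BFS from S0:
  visit S0: S0--a-->S2 (new), S0--b-->S4 (new)
  visit S2: S2--a-->S2 (seen), S2--b-->S4 (seen)
  visit S4: S4--a-->S1 (new), S4--b-->S2 (seen)
  visit S1: S1--a-->S0 (seen), S1--b-->S1 (seen)

Answer: S0, S1, S2, S4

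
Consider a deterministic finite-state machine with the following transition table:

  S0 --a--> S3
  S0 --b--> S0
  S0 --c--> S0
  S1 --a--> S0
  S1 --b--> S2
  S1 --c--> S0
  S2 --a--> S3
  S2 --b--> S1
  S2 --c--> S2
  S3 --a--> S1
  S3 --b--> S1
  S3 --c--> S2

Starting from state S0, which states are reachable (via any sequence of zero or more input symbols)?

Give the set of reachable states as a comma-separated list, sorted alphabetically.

BFS from S0:
  visit S0: S0--a-->S3 (new), S0--b-->S0 (seen), S0--c-->S0 (seen)
  visit S3: S3--a-->S1 (new), S3--b-->S1 (seen), S3--c-->S2 (new)
  visit S1: S1--a-->S0 (seen), S1--b-->S2 (seen), S1--c-->S0 (seen)
  visit S2: S2--a-->S3 (seen), S2--b-->S1 (seen), S2--c-->S2 (seen)

Answer: S0, S1, S2, S3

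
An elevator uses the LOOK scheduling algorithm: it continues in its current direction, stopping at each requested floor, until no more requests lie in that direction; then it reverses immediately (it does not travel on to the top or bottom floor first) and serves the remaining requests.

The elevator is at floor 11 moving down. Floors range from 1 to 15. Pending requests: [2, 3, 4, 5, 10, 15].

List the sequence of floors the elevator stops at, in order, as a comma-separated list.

Current: 11, moving DOWN
Serve below first (descending): [10, 5, 4, 3, 2]
Then reverse, serve above (ascending): [15]

Answer: 10, 5, 4, 3, 2, 15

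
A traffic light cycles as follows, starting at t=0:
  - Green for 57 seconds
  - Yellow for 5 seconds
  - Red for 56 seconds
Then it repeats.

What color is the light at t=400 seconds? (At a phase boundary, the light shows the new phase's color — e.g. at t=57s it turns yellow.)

Cycle length = 57 + 5 + 56 = 118s
t = 400, phase_t = 400 mod 118 = 46
46 < 57 (green end) → GREEN

Answer: green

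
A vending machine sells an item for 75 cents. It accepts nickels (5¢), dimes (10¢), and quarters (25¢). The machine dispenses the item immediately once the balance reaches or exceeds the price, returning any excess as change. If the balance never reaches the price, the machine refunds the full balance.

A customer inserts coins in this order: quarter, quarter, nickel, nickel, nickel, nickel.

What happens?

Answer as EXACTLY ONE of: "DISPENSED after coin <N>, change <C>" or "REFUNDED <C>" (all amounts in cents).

Price: 75¢
Coin 1 (quarter, 25¢): balance = 25¢
Coin 2 (quarter, 25¢): balance = 50¢
Coin 3 (nickel, 5¢): balance = 55¢
Coin 4 (nickel, 5¢): balance = 60¢
Coin 5 (nickel, 5¢): balance = 65¢
Coin 6 (nickel, 5¢): balance = 70¢
All coins inserted, balance 70¢ < price 75¢ → REFUND 70¢

Answer: REFUNDED 70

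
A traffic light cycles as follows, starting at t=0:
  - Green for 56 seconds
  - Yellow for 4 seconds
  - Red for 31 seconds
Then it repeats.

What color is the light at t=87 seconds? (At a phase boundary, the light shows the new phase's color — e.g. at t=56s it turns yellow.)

Cycle length = 56 + 4 + 31 = 91s
t = 87, phase_t = 87 mod 91 = 87
87 >= 60 → RED

Answer: red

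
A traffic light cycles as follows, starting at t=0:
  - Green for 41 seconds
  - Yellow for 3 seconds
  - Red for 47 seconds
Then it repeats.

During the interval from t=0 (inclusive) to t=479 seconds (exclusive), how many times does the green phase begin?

Cycle = 41+3+47 = 91s
green phase starts at t = k*91 + 0 for k=0,1,2,...
Need k*91+0 < 479 → k < 5.264
k ∈ {0, ..., 5} → 6 starts

Answer: 6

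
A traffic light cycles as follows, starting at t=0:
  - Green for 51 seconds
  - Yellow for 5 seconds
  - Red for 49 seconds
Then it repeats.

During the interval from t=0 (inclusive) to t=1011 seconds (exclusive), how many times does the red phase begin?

Cycle = 51+5+49 = 105s
red phase starts at t = k*105 + 56 for k=0,1,2,...
Need k*105+56 < 1011 → k < 9.095
k ∈ {0, ..., 9} → 10 starts

Answer: 10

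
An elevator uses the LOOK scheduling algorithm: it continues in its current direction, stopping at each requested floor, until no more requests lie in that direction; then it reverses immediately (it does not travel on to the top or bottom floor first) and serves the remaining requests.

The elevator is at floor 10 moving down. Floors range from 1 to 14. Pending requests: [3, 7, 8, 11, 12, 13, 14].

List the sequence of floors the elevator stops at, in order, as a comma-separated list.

Current: 10, moving DOWN
Serve below first (descending): [8, 7, 3]
Then reverse, serve above (ascending): [11, 12, 13, 14]

Answer: 8, 7, 3, 11, 12, 13, 14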